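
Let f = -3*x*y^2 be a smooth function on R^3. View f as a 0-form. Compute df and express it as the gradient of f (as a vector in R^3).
df = (-3*y^2) dx + (-6*x*y) dy + (0) dz; grad f = (-3*y^2, -6*x*y, 0)

For a 0-form f, d f = (∂f/∂x) dx + (∂f/∂y) dy + (∂f/∂z) dz. The components of the vector representation are exactly the entries of grad f in Cartesian coordinates:
  ∂f/∂x = -3*y^2
  ∂f/∂y = -6*x*y
  ∂f/∂z = 0.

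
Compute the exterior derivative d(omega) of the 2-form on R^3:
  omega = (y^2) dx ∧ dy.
d(omega) = 0

For a 2-form omega = sum_{i<j} g_{ij} dx_i ∧ dx_j, the exterior derivative is
  d(omega) = sum_{i<j} d(g_{ij}) ∧ dx_i ∧ dx_j = sum_{i<j, k} (∂g_{ij}/∂x_k) dx_k ∧ dx_i ∧ dx_j.
Expand each term, using dx_k ∧ dx_i ∧ dx_j = sgn(permutation) dx_{(a)} ∧ dx_{(b)} ∧ dx_{(c)} with (a < b < c) sorted:

Collecting like 3-forms: d(omega) = 0.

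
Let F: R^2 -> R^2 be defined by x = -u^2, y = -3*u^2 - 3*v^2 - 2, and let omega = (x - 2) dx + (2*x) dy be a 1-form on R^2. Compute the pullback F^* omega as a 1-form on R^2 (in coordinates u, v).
F^* omega = (14*u^3 + 4*u) du + (12*u^2*v) dv

Using F^*(f dg) = (f ∘ F) d(g ∘ F), substitute each coordinate x_i by F_i(u, v) in f_i, and replace dx_i by d F_i = (∂F_i/∂u) du + (∂F_i/∂v) dv.
  For the x component: f_1(F) = -u^2 - 2; d F_1 = (-2*u) du + (0) dv
  For the y component: f_2(F) = -2*u^2; d F_2 = (-6*u) du + (-6*v) dv
Combining and collecting du, dv coefficients:
  coeff of du: 14*u^3 + 4*u
  coeff of dv: 12*u^2*v
F^* omega = (14*u^3 + 4*u) du + (12*u^2*v) dv.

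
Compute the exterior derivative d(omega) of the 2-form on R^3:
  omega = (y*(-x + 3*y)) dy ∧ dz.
d(omega) = (-y) dx ∧ dy ∧ dz

For a 2-form omega = sum_{i<j} g_{ij} dx_i ∧ dx_j, the exterior derivative is
  d(omega) = sum_{i<j} d(g_{ij}) ∧ dx_i ∧ dx_j = sum_{i<j, k} (∂g_{ij}/∂x_k) dx_k ∧ dx_i ∧ dx_j.
Expand each term, using dx_k ∧ dx_i ∧ dx_j = sgn(permutation) dx_{(a)} ∧ dx_{(b)} ∧ dx_{(c)} with (a < b < c) sorted:
  d(y*(-x + 3*y)) includes (∂/∂x)(y*(-x + 3*y)) dx = (-y) dx, which multiplied by dy ∧ dz gives (-y) dx ∧ dy ∧ dz
Collecting like 3-forms: d(omega) = (-y) dx ∧ dy ∧ dz.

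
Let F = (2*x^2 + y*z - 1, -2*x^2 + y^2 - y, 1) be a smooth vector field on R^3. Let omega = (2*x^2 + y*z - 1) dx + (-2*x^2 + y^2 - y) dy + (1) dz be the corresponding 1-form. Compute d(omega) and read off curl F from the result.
d(omega) = (0) dy ∧ dz + (y) dz ∧ dx + (-4*x - z) dx ∧ dy; curl F = (0, y, -4*x - z)

d omega = sum_{i<j} (∂f_j/∂x_i - ∂f_i/∂x_j) dx_i ∧ dx_j. Under the identification (dy ∧ dz, dz ∧ dx, dx ∧ dy) ↔ (e_x, e_y, e_z), the coefficients are exactly the components of curl F. Compute:
  ∂R/∂y - ∂Q/∂z = (0) - (0) = 0
  ∂P/∂z - ∂R/∂x = (y) - (0) = y
  ∂Q/∂x - ∂P/∂y = (-4*x) - (z) = -4*x - z.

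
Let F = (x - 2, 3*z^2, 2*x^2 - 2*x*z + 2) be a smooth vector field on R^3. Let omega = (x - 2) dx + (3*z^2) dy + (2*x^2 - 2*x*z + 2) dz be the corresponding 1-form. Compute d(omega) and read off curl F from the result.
d(omega) = (-6*z) dy ∧ dz + (-4*x + 2*z) dz ∧ dx + (0) dx ∧ dy; curl F = (-6*z, -4*x + 2*z, 0)

d omega = sum_{i<j} (∂f_j/∂x_i - ∂f_i/∂x_j) dx_i ∧ dx_j. Under the identification (dy ∧ dz, dz ∧ dx, dx ∧ dy) ↔ (e_x, e_y, e_z), the coefficients are exactly the components of curl F. Compute:
  ∂R/∂y - ∂Q/∂z = (0) - (6*z) = -6*z
  ∂P/∂z - ∂R/∂x = (0) - (4*x - 2*z) = -4*x + 2*z
  ∂Q/∂x - ∂P/∂y = (0) - (0) = 0.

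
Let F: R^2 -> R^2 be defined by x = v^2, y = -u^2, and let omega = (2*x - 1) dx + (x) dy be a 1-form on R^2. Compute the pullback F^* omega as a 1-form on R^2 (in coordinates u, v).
F^* omega = (-2*u*v^2) du + (4*v^3 - 2*v) dv

Using F^*(f dg) = (f ∘ F) d(g ∘ F), substitute each coordinate x_i by F_i(u, v) in f_i, and replace dx_i by d F_i = (∂F_i/∂u) du + (∂F_i/∂v) dv.
  For the x component: f_1(F) = 2*v^2 - 1; d F_1 = (0) du + (2*v) dv
  For the y component: f_2(F) = v^2; d F_2 = (-2*u) du + (0) dv
Combining and collecting du, dv coefficients:
  coeff of du: -2*u*v^2
  coeff of dv: 4*v^3 - 2*v
F^* omega = (-2*u*v^2) du + (4*v^3 - 2*v) dv.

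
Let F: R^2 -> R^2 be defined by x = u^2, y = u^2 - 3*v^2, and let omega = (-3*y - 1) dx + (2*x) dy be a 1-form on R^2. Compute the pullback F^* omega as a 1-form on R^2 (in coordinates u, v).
F^* omega = (2*u*(-u^2 + 9*v^2 - 1)) du + (-12*u^2*v) dv

Using F^*(f dg) = (f ∘ F) d(g ∘ F), substitute each coordinate x_i by F_i(u, v) in f_i, and replace dx_i by d F_i = (∂F_i/∂u) du + (∂F_i/∂v) dv.
  For the x component: f_1(F) = -3*u^2 + 9*v^2 - 1; d F_1 = (2*u) du + (0) dv
  For the y component: f_2(F) = 2*u^2; d F_2 = (2*u) du + (-6*v) dv
Combining and collecting du, dv coefficients:
  coeff of du: 2*u*(-u^2 + 9*v^2 - 1)
  coeff of dv: -12*u^2*v
F^* omega = (2*u*(-u^2 + 9*v^2 - 1)) du + (-12*u^2*v) dv.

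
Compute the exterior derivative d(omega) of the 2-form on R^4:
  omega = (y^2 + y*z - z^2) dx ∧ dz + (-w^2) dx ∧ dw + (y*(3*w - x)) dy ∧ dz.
d(omega) = (-3*y - z) dx ∧ dy ∧ dz + (3*y) dy ∧ dz ∧ dw

For a 2-form omega = sum_{i<j} g_{ij} dx_i ∧ dx_j, the exterior derivative is
  d(omega) = sum_{i<j} d(g_{ij}) ∧ dx_i ∧ dx_j = sum_{i<j, k} (∂g_{ij}/∂x_k) dx_k ∧ dx_i ∧ dx_j.
Expand each term, using dx_k ∧ dx_i ∧ dx_j = sgn(permutation) dx_{(a)} ∧ dx_{(b)} ∧ dx_{(c)} with (a < b < c) sorted:
  d(y^2 + y*z - z^2) includes (∂/∂y)(y^2 + y*z - z^2) dy = (2*y + z) dy, which multiplied by dx ∧ dz gives (-2*y - z) dx ∧ dy ∧ dz
  d(y*(3*w - x)) includes (∂/∂x)(y*(3*w - x)) dx = (-y) dx, which multiplied by dy ∧ dz gives (-y) dx ∧ dy ∧ dz
  d(y*(3*w - x)) includes (∂/∂w)(y*(3*w - x)) dw = (3*y) dw, which multiplied by dy ∧ dz gives (3*y) dy ∧ dz ∧ dw
Collecting like 3-forms: d(omega) = (-3*y - z) dx ∧ dy ∧ dz + (3*y) dy ∧ dz ∧ dw.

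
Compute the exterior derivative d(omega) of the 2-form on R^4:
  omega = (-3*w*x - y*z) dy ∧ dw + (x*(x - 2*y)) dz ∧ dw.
d(omega) = (-3*w) dx ∧ dy ∧ dw + (-2*x + y) dy ∧ dz ∧ dw + (2*x - 2*y) dx ∧ dz ∧ dw

For a 2-form omega = sum_{i<j} g_{ij} dx_i ∧ dx_j, the exterior derivative is
  d(omega) = sum_{i<j} d(g_{ij}) ∧ dx_i ∧ dx_j = sum_{i<j, k} (∂g_{ij}/∂x_k) dx_k ∧ dx_i ∧ dx_j.
Expand each term, using dx_k ∧ dx_i ∧ dx_j = sgn(permutation) dx_{(a)} ∧ dx_{(b)} ∧ dx_{(c)} with (a < b < c) sorted:
  d(-3*w*x - y*z) includes (∂/∂x)(-3*w*x - y*z) dx = (-3*w) dx, which multiplied by dy ∧ dw gives (-3*w) dx ∧ dy ∧ dw
  d(-3*w*x - y*z) includes (∂/∂z)(-3*w*x - y*z) dz = (-y) dz, which multiplied by dy ∧ dw gives (y) dy ∧ dz ∧ dw
  d(x*(x - 2*y)) includes (∂/∂x)(x*(x - 2*y)) dx = (2*x - 2*y) dx, which multiplied by dz ∧ dw gives (2*x - 2*y) dx ∧ dz ∧ dw
  d(x*(x - 2*y)) includes (∂/∂y)(x*(x - 2*y)) dy = (-2*x) dy, which multiplied by dz ∧ dw gives (-2*x) dy ∧ dz ∧ dw
Collecting like 3-forms: d(omega) = (-3*w) dx ∧ dy ∧ dw + (-2*x + y) dy ∧ dz ∧ dw + (2*x - 2*y) dx ∧ dz ∧ dw.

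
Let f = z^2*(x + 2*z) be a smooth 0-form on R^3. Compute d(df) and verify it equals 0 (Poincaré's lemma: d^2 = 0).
d(df) = 0

Step 1: df = sum_i (∂f/∂x_i) dx_i = (z^2) dx + (0) dy + (2*z*(x + 3*z)) dz.
Step 2: Apply d again. Using the 1-form formula, the coefficient of dx ∧ dy in d(df) is ∂^2 f/∂x ∂y - ∂^2 f/∂y ∂x = (0) - (0) = 0 (equality of mixed partials for smooth f).
Similarly for dx ∧ dz and dy ∧ dz — all coefficients vanish. So d(df) = 0.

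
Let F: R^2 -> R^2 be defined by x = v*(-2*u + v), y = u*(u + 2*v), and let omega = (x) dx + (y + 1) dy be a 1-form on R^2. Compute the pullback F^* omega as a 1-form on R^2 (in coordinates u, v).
F^* omega = (2*u^3 + 6*u^2*v + 8*u*v^2 + 2*u - 2*v^3 + 2*v) du + (2*u^3 + 8*u^2*v - 6*u*v^2 + 2*u + 2*v^3) dv

Using F^*(f dg) = (f ∘ F) d(g ∘ F), substitute each coordinate x_i by F_i(u, v) in f_i, and replace dx_i by d F_i = (∂F_i/∂u) du + (∂F_i/∂v) dv.
  For the x component: f_1(F) = v*(-2*u + v); d F_1 = (-2*v) du + (-2*u + 2*v) dv
  For the y component: f_2(F) = u^2 + 2*u*v + 1; d F_2 = (2*u + 2*v) du + (2*u) dv
Combining and collecting du, dv coefficients:
  coeff of du: 2*u^3 + 6*u^2*v + 8*u*v^2 + 2*u - 2*v^3 + 2*v
  coeff of dv: 2*u^3 + 8*u^2*v - 6*u*v^2 + 2*u + 2*v^3
F^* omega = (2*u^3 + 6*u^2*v + 8*u*v^2 + 2*u - 2*v^3 + 2*v) du + (2*u^3 + 8*u^2*v - 6*u*v^2 + 2*u + 2*v^3) dv.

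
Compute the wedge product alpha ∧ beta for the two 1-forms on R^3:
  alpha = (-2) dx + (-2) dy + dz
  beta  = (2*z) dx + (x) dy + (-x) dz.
alpha ∧ beta = (-2*x + 4*z) dx ∧ dy + (2*x - 2*z) dx ∧ dz + (x) dy ∧ dz

Distribute the wedge, using dx_i ∧ dx_j = -dx_j ∧ dx_i and dx_i ∧ dx_i = 0. For each pair (i, j) with i < j, the coefficient of dx_i ∧ dx_j in alpha ∧ beta is (alpha_i * beta_j - alpha_j * beta_i). Collecting: alpha ∧ beta = (-2*x + 4*z) dx ∧ dy + (2*x - 2*z) dx ∧ dz + (x) dy ∧ dz.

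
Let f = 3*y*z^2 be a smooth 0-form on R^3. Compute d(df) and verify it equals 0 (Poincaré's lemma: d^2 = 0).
d(df) = 0

Step 1: df = sum_i (∂f/∂x_i) dx_i = (0) dx + (3*z^2) dy + (6*y*z) dz.
Step 2: Apply d again. Using the 1-form formula, the coefficient of dx ∧ dy in d(df) is ∂^2 f/∂x ∂y - ∂^2 f/∂y ∂x = (0) - (0) = 0 (equality of mixed partials for smooth f).
Similarly for dx ∧ dz and dy ∧ dz — all coefficients vanish. So d(df) = 0.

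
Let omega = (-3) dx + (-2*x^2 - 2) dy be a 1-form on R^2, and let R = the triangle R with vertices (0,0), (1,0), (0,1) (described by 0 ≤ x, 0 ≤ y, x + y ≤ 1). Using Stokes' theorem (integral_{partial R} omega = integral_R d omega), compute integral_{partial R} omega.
integral_(partial R) omega = -2/3

Stokes: integral_partial_R omega = integral_R d omega with d omega = (∂Q/∂x - ∂P/∂y) dx ∧ dy.
  ∂Q/∂x = -4*x
  ∂P/∂y = 0
  integrand = ∂Q/∂x - ∂P/∂y = -4*x.
Integrating over R: integral_0^1 integral_0^{1-x} (-4*x) dy dx = -2/3.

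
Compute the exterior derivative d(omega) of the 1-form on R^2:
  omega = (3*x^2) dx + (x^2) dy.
d(omega) = (2*x) dx ∧ dy

For a 1-form omega = sum_i f_i dx_i, the exterior derivative is
  d(omega) = sum_{i < j} (∂f_j/∂x_i - ∂f_i/∂x_j) dx_i ∧ dx_j.
  coefficient of dx ∧ dy: ∂f_2/∂x - ∂f_1/∂y = ∂(x^2)/∂x - ∂(3*x^2)/∂y = 2*x
Assembling: d(omega) = (2*x) dx ∧ dy.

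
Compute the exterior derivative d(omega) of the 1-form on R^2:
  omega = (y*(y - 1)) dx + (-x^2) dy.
d(omega) = (-2*x - 2*y + 1) dx ∧ dy

For a 1-form omega = sum_i f_i dx_i, the exterior derivative is
  d(omega) = sum_{i < j} (∂f_j/∂x_i - ∂f_i/∂x_j) dx_i ∧ dx_j.
  coefficient of dx ∧ dy: ∂f_2/∂x - ∂f_1/∂y = ∂(-x^2)/∂x - ∂(y*(y - 1))/∂y = -2*x - 2*y + 1
Assembling: d(omega) = (-2*x - 2*y + 1) dx ∧ dy.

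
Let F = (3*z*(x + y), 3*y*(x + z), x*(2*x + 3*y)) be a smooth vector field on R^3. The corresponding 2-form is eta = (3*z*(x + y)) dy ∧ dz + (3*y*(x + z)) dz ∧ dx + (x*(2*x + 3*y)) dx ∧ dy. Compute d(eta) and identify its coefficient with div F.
d(eta) = (3*x + 6*z) dx ∧ dy ∧ dz; div F = 3*x + 6*z

For a 2-form in R^3 of the form above, applying d gives a 3-form with coefficient ∂P/∂x + ∂Q/∂y + ∂R/∂z:
  ∂P/∂x = 3*z
  ∂Q/∂y = 3*x + 3*z
  ∂R/∂z = 0
Sum = 3*x + 6*z, which is exactly div F.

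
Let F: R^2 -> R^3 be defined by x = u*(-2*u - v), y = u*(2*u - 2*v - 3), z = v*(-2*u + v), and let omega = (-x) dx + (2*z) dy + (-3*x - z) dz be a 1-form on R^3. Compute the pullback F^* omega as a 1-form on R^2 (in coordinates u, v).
F^* omega = (-8*u^3 - 34*u^2*v + 5*u*v^2 + 12*u*v - 2*v^3 - 6*v^2) du + (-14*u^3 + 9*u^2*v + 8*u*v^2 - 2*v^3) dv

Using F^*(f dg) = (f ∘ F) d(g ∘ F), substitute each coordinate x_i by F_i(u, v) in f_i, and replace dx_i by d F_i = (∂F_i/∂u) du + (∂F_i/∂v) dv.
  For the x component: f_1(F) = u*(2*u + v); d F_1 = (-4*u - v) du + (-u) dv
  For the y component: f_2(F) = 2*v*(-2*u + v); d F_2 = (4*u - 2*v - 3) du + (-2*u) dv
  For the z component: f_3(F) = 6*u^2 + 5*u*v - v^2; d F_3 = (-2*v) du + (-2*u + 2*v) dv
Combining and collecting du, dv coefficients:
  coeff of du: -8*u^3 - 34*u^2*v + 5*u*v^2 + 12*u*v - 2*v^3 - 6*v^2
  coeff of dv: -14*u^3 + 9*u^2*v + 8*u*v^2 - 2*v^3
F^* omega = (-8*u^3 - 34*u^2*v + 5*u*v^2 + 12*u*v - 2*v^3 - 6*v^2) du + (-14*u^3 + 9*u^2*v + 8*u*v^2 - 2*v^3) dv.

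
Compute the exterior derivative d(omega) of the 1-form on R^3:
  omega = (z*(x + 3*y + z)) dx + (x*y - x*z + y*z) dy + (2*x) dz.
d(omega) = (y - 4*z) dx ∧ dy + (-x - 3*y - 2*z + 2) dx ∧ dz + (x - y) dy ∧ dz

For a 1-form omega = sum_i f_i dx_i, the exterior derivative is
  d(omega) = sum_{i < j} (∂f_j/∂x_i - ∂f_i/∂x_j) dx_i ∧ dx_j.
  coefficient of dx ∧ dy: ∂f_2/∂x - ∂f_1/∂y = ∂(x*y - x*z + y*z)/∂x - ∂(z*(x + 3*y + z))/∂y = y - 4*z
  coefficient of dx ∧ dz: ∂f_3/∂x - ∂f_1/∂z = ∂(2*x)/∂x - ∂(z*(x + 3*y + z))/∂z = -x - 3*y - 2*z + 2
  coefficient of dy ∧ dz: ∂f_3/∂y - ∂f_2/∂z = ∂(2*x)/∂y - ∂(x*y - x*z + y*z)/∂z = x - y
Assembling: d(omega) = (y - 4*z) dx ∧ dy + (-x - 3*y - 2*z + 2) dx ∧ dz + (x - y) dy ∧ dz.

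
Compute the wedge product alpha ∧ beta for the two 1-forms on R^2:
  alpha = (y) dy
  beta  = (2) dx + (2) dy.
alpha ∧ beta = (-2*y) dx ∧ dy

Distribute the wedge, using dx_i ∧ dx_j = -dx_j ∧ dx_i and dx_i ∧ dx_i = 0. For each pair (i, j) with i < j, the coefficient of dx_i ∧ dx_j in alpha ∧ beta is (alpha_i * beta_j - alpha_j * beta_i). Collecting: alpha ∧ beta = (-2*y) dx ∧ dy.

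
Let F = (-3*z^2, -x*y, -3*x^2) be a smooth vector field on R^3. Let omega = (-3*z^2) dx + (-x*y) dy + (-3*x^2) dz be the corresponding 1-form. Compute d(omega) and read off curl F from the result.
d(omega) = (0) dy ∧ dz + (6*x - 6*z) dz ∧ dx + (-y) dx ∧ dy; curl F = (0, 6*x - 6*z, -y)

d omega = sum_{i<j} (∂f_j/∂x_i - ∂f_i/∂x_j) dx_i ∧ dx_j. Under the identification (dy ∧ dz, dz ∧ dx, dx ∧ dy) ↔ (e_x, e_y, e_z), the coefficients are exactly the components of curl F. Compute:
  ∂R/∂y - ∂Q/∂z = (0) - (0) = 0
  ∂P/∂z - ∂R/∂x = (-6*z) - (-6*x) = 6*x - 6*z
  ∂Q/∂x - ∂P/∂y = (-y) - (0) = -y.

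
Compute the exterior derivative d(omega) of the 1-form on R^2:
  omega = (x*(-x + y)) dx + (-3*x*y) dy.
d(omega) = (-x - 3*y) dx ∧ dy

For a 1-form omega = sum_i f_i dx_i, the exterior derivative is
  d(omega) = sum_{i < j} (∂f_j/∂x_i - ∂f_i/∂x_j) dx_i ∧ dx_j.
  coefficient of dx ∧ dy: ∂f_2/∂x - ∂f_1/∂y = ∂(-3*x*y)/∂x - ∂(x*(-x + y))/∂y = -x - 3*y
Assembling: d(omega) = (-x - 3*y) dx ∧ dy.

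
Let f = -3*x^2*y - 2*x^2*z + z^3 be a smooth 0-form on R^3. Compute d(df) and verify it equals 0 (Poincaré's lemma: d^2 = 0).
d(df) = 0

Step 1: df = sum_i (∂f/∂x_i) dx_i = (2*x*(-3*y - 2*z)) dx + (-3*x^2) dy + (-2*x^2 + 3*z^2) dz.
Step 2: Apply d again. Using the 1-form formula, the coefficient of dx ∧ dy in d(df) is ∂^2 f/∂x ∂y - ∂^2 f/∂y ∂x = (-6*x) - (-6*x) = 0 (equality of mixed partials for smooth f).
Similarly for dx ∧ dz and dy ∧ dz — all coefficients vanish. So d(df) = 0.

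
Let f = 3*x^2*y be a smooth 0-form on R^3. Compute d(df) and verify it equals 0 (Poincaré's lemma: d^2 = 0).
d(df) = 0

Step 1: df = sum_i (∂f/∂x_i) dx_i = (6*x*y) dx + (3*x^2) dy + (0) dz.
Step 2: Apply d again. Using the 1-form formula, the coefficient of dx ∧ dy in d(df) is ∂^2 f/∂x ∂y - ∂^2 f/∂y ∂x = (6*x) - (6*x) = 0 (equality of mixed partials for smooth f).
Similarly for dx ∧ dz and dy ∧ dz — all coefficients vanish. So d(df) = 0.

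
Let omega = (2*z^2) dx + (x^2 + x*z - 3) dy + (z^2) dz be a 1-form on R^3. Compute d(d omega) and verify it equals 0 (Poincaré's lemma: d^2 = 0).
d(d omega) = 0

Step 1: d omega = sum_{i<j} (∂f_j/∂x_i - ∂f_i/∂x_j) dx_i ∧ dx_j:
  coeff of dx ∧ dy: 2*x + z
  coeff of dx ∧ dz: -4*z
  coeff of dy ∧ dz: -x
Step 2: Apply d again to each 2-form coefficient. The only possible 3-form in R^3 is dx ∧ dy ∧ dz, with coefficient
  ∂(coeff of dy∧dz)/∂x - ∂(coeff of dx∧dz)/∂y + ∂(coeff of dx∧dy)/∂z
  = ∂/∂x (-x) - ∂/∂y (-4*z) + ∂/∂z (2*x + z).
Each of these terms simplifies to sums of mixed partials that cancel in pairs. The result is 0 (by equality of mixed partials for smooth functions — Schwarz / Clairaut).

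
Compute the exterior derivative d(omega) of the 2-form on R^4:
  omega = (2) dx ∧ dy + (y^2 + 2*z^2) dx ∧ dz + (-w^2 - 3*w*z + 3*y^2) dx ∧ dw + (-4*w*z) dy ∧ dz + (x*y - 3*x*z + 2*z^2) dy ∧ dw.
d(omega) = (-2*y) dx ∧ dy ∧ dz + (-5*y - 3*z) dx ∧ dy ∧ dw + (3*w) dx ∧ dz ∧ dw + (3*x - 8*z) dy ∧ dz ∧ dw

For a 2-form omega = sum_{i<j} g_{ij} dx_i ∧ dx_j, the exterior derivative is
  d(omega) = sum_{i<j} d(g_{ij}) ∧ dx_i ∧ dx_j = sum_{i<j, k} (∂g_{ij}/∂x_k) dx_k ∧ dx_i ∧ dx_j.
Expand each term, using dx_k ∧ dx_i ∧ dx_j = sgn(permutation) dx_{(a)} ∧ dx_{(b)} ∧ dx_{(c)} with (a < b < c) sorted:
  d(y^2 + 2*z^2) includes (∂/∂y)(y^2 + 2*z^2) dy = (2*y) dy, which multiplied by dx ∧ dz gives (-2*y) dx ∧ dy ∧ dz
  d(-w^2 - 3*w*z + 3*y^2) includes (∂/∂y)(-w^2 - 3*w*z + 3*y^2) dy = (6*y) dy, which multiplied by dx ∧ dw gives (-6*y) dx ∧ dy ∧ dw
  d(-w^2 - 3*w*z + 3*y^2) includes (∂/∂z)(-w^2 - 3*w*z + 3*y^2) dz = (-3*w) dz, which multiplied by dx ∧ dw gives (3*w) dx ∧ dz ∧ dw
  d(-4*w*z) includes (∂/∂w)(-4*w*z) dw = (-4*z) dw, which multiplied by dy ∧ dz gives (-4*z) dy ∧ dz ∧ dw
  d(x*y - 3*x*z + 2*z^2) includes (∂/∂x)(x*y - 3*x*z + 2*z^2) dx = (y - 3*z) dx, which multiplied by dy ∧ dw gives (y - 3*z) dx ∧ dy ∧ dw
  d(x*y - 3*x*z + 2*z^2) includes (∂/∂z)(x*y - 3*x*z + 2*z^2) dz = (-3*x + 4*z) dz, which multiplied by dy ∧ dw gives (3*x - 4*z) dy ∧ dz ∧ dw
Collecting like 3-forms: d(omega) = (-2*y) dx ∧ dy ∧ dz + (-5*y - 3*z) dx ∧ dy ∧ dw + (3*w) dx ∧ dz ∧ dw + (3*x - 8*z) dy ∧ dz ∧ dw.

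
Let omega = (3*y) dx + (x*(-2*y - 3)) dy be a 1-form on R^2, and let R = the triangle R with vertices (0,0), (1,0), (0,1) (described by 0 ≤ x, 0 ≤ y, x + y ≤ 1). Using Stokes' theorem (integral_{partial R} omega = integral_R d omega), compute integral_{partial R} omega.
integral_(partial R) omega = -10/3

Stokes: integral_partial_R omega = integral_R d omega with d omega = (∂Q/∂x - ∂P/∂y) dx ∧ dy.
  ∂Q/∂x = -2*y - 3
  ∂P/∂y = 3
  integrand = ∂Q/∂x - ∂P/∂y = -2*y - 6.
Integrating over R: integral_0^1 integral_0^{1-x} (-2*y - 6) dy dx = -10/3.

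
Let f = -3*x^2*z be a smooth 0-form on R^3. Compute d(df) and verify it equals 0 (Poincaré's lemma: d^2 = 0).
d(df) = 0

Step 1: df = sum_i (∂f/∂x_i) dx_i = (-6*x*z) dx + (0) dy + (-3*x^2) dz.
Step 2: Apply d again. Using the 1-form formula, the coefficient of dx ∧ dy in d(df) is ∂^2 f/∂x ∂y - ∂^2 f/∂y ∂x = (0) - (0) = 0 (equality of mixed partials for smooth f).
Similarly for dx ∧ dz and dy ∧ dz — all coefficients vanish. So d(df) = 0.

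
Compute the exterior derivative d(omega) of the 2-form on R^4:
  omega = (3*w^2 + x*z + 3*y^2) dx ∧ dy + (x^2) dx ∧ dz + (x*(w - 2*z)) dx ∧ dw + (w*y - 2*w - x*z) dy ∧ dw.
d(omega) = (x) dx ∧ dy ∧ dz + (6*w - z) dx ∧ dy ∧ dw + (2*x) dx ∧ dz ∧ dw + (x) dy ∧ dz ∧ dw

For a 2-form omega = sum_{i<j} g_{ij} dx_i ∧ dx_j, the exterior derivative is
  d(omega) = sum_{i<j} d(g_{ij}) ∧ dx_i ∧ dx_j = sum_{i<j, k} (∂g_{ij}/∂x_k) dx_k ∧ dx_i ∧ dx_j.
Expand each term, using dx_k ∧ dx_i ∧ dx_j = sgn(permutation) dx_{(a)} ∧ dx_{(b)} ∧ dx_{(c)} with (a < b < c) sorted:
  d(3*w^2 + x*z + 3*y^2) includes (∂/∂z)(3*w^2 + x*z + 3*y^2) dz = (x) dz, which multiplied by dx ∧ dy gives (x) dx ∧ dy ∧ dz
  d(3*w^2 + x*z + 3*y^2) includes (∂/∂w)(3*w^2 + x*z + 3*y^2) dw = (6*w) dw, which multiplied by dx ∧ dy gives (6*w) dx ∧ dy ∧ dw
  d(x*(w - 2*z)) includes (∂/∂z)(x*(w - 2*z)) dz = (-2*x) dz, which multiplied by dx ∧ dw gives (2*x) dx ∧ dz ∧ dw
  d(w*y - 2*w - x*z) includes (∂/∂x)(w*y - 2*w - x*z) dx = (-z) dx, which multiplied by dy ∧ dw gives (-z) dx ∧ dy ∧ dw
  d(w*y - 2*w - x*z) includes (∂/∂z)(w*y - 2*w - x*z) dz = (-x) dz, which multiplied by dy ∧ dw gives (x) dy ∧ dz ∧ dw
Collecting like 3-forms: d(omega) = (x) dx ∧ dy ∧ dz + (6*w - z) dx ∧ dy ∧ dw + (2*x) dx ∧ dz ∧ dw + (x) dy ∧ dz ∧ dw.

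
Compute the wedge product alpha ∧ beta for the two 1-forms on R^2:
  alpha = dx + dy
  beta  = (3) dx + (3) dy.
alpha ∧ beta = 0

Distribute the wedge, using dx_i ∧ dx_j = -dx_j ∧ dx_i and dx_i ∧ dx_i = 0. For each pair (i, j) with i < j, the coefficient of dx_i ∧ dx_j in alpha ∧ beta is (alpha_i * beta_j - alpha_j * beta_i). Collecting: alpha ∧ beta = 0.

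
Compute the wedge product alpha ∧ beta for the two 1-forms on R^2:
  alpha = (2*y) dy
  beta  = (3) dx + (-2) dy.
alpha ∧ beta = (-6*y) dx ∧ dy

Distribute the wedge, using dx_i ∧ dx_j = -dx_j ∧ dx_i and dx_i ∧ dx_i = 0. For each pair (i, j) with i < j, the coefficient of dx_i ∧ dx_j in alpha ∧ beta is (alpha_i * beta_j - alpha_j * beta_i). Collecting: alpha ∧ beta = (-6*y) dx ∧ dy.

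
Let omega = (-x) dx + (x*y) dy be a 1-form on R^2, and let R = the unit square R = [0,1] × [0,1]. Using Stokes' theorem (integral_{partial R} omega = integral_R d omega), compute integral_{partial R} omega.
integral_(partial R) omega = 1/2

Stokes: integral_partial_R omega = integral_R d omega with d omega = (∂Q/∂x - ∂P/∂y) dx ∧ dy.
  ∂Q/∂x = y
  ∂P/∂y = 0
  integrand = ∂Q/∂x - ∂P/∂y = y.
Integrating over R: integral_0^1 integral_0^1 (y) dx dy = 1/2.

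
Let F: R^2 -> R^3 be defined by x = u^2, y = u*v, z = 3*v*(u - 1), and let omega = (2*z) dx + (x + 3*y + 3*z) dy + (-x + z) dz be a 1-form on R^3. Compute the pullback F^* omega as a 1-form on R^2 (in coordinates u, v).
F^* omega = (v*(10*u^2 + 21*u*v - 12*u - 18*v)) du + (-2*u^3 + 21*u^2*v + 3*u^2 - 27*u*v + 9*v) dv

Using F^*(f dg) = (f ∘ F) d(g ∘ F), substitute each coordinate x_i by F_i(u, v) in f_i, and replace dx_i by d F_i = (∂F_i/∂u) du + (∂F_i/∂v) dv.
  For the x component: f_1(F) = 6*v*(u - 1); d F_1 = (2*u) du + (0) dv
  For the y component: f_2(F) = u^2 + 12*u*v - 9*v; d F_2 = (v) du + (u) dv
  For the z component: f_3(F) = -u^2 + 3*u*v - 3*v; d F_3 = (3*v) du + (3*u - 3) dv
Combining and collecting du, dv coefficients:
  coeff of du: v*(10*u^2 + 21*u*v - 12*u - 18*v)
  coeff of dv: -2*u^3 + 21*u^2*v + 3*u^2 - 27*u*v + 9*v
F^* omega = (v*(10*u^2 + 21*u*v - 12*u - 18*v)) du + (-2*u^3 + 21*u^2*v + 3*u^2 - 27*u*v + 9*v) dv.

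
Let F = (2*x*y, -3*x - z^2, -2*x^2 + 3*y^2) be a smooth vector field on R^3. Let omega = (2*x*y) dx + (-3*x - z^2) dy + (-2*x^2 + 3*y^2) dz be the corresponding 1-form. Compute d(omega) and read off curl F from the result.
d(omega) = (6*y + 2*z) dy ∧ dz + (4*x) dz ∧ dx + (-2*x - 3) dx ∧ dy; curl F = (6*y + 2*z, 4*x, -2*x - 3)

d omega = sum_{i<j} (∂f_j/∂x_i - ∂f_i/∂x_j) dx_i ∧ dx_j. Under the identification (dy ∧ dz, dz ∧ dx, dx ∧ dy) ↔ (e_x, e_y, e_z), the coefficients are exactly the components of curl F. Compute:
  ∂R/∂y - ∂Q/∂z = (6*y) - (-2*z) = 6*y + 2*z
  ∂P/∂z - ∂R/∂x = (0) - (-4*x) = 4*x
  ∂Q/∂x - ∂P/∂y = (-3) - (2*x) = -2*x - 3.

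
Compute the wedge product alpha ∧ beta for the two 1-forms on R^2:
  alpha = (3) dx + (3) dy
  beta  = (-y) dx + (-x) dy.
alpha ∧ beta = (-3*x + 3*y) dx ∧ dy

Distribute the wedge, using dx_i ∧ dx_j = -dx_j ∧ dx_i and dx_i ∧ dx_i = 0. For each pair (i, j) with i < j, the coefficient of dx_i ∧ dx_j in alpha ∧ beta is (alpha_i * beta_j - alpha_j * beta_i). Collecting: alpha ∧ beta = (-3*x + 3*y) dx ∧ dy.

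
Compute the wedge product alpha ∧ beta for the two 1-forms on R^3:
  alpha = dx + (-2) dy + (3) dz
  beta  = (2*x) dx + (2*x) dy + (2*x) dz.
alpha ∧ beta = (6*x) dx ∧ dy + (-4*x) dx ∧ dz + (-10*x) dy ∧ dz

Distribute the wedge, using dx_i ∧ dx_j = -dx_j ∧ dx_i and dx_i ∧ dx_i = 0. For each pair (i, j) with i < j, the coefficient of dx_i ∧ dx_j in alpha ∧ beta is (alpha_i * beta_j - alpha_j * beta_i). Collecting: alpha ∧ beta = (6*x) dx ∧ dy + (-4*x) dx ∧ dz + (-10*x) dy ∧ dz.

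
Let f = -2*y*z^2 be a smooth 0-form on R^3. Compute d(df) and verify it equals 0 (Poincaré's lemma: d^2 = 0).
d(df) = 0

Step 1: df = sum_i (∂f/∂x_i) dx_i = (0) dx + (-2*z^2) dy + (-4*y*z) dz.
Step 2: Apply d again. Using the 1-form formula, the coefficient of dx ∧ dy in d(df) is ∂^2 f/∂x ∂y - ∂^2 f/∂y ∂x = (0) - (0) = 0 (equality of mixed partials for smooth f).
Similarly for dx ∧ dz and dy ∧ dz — all coefficients vanish. So d(df) = 0.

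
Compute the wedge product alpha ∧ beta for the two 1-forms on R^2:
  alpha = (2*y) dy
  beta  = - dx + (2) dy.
alpha ∧ beta = (2*y) dx ∧ dy

Distribute the wedge, using dx_i ∧ dx_j = -dx_j ∧ dx_i and dx_i ∧ dx_i = 0. For each pair (i, j) with i < j, the coefficient of dx_i ∧ dx_j in alpha ∧ beta is (alpha_i * beta_j - alpha_j * beta_i). Collecting: alpha ∧ beta = (2*y) dx ∧ dy.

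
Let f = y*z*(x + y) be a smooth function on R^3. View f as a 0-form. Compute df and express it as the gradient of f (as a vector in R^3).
df = (y*z) dx + (z*(x + 2*y)) dy + (y*(x + y)) dz; grad f = (y*z, z*(x + 2*y), y*(x + y))

For a 0-form f, d f = (∂f/∂x) dx + (∂f/∂y) dy + (∂f/∂z) dz. The components of the vector representation are exactly the entries of grad f in Cartesian coordinates:
  ∂f/∂x = y*z
  ∂f/∂y = z*(x + 2*y)
  ∂f/∂z = y*(x + y).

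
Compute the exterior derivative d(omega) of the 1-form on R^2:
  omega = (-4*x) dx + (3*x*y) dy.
d(omega) = (3*y) dx ∧ dy

For a 1-form omega = sum_i f_i dx_i, the exterior derivative is
  d(omega) = sum_{i < j} (∂f_j/∂x_i - ∂f_i/∂x_j) dx_i ∧ dx_j.
  coefficient of dx ∧ dy: ∂f_2/∂x - ∂f_1/∂y = ∂(3*x*y)/∂x - ∂(-4*x)/∂y = 3*y
Assembling: d(omega) = (3*y) dx ∧ dy.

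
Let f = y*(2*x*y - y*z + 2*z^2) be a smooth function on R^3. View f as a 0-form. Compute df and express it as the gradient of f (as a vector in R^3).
df = (2*y^2) dx + (4*x*y - 2*y*z + 2*z^2) dy + (y*(-y + 4*z)) dz; grad f = (2*y^2, 4*x*y - 2*y*z + 2*z^2, y*(-y + 4*z))

For a 0-form f, d f = (∂f/∂x) dx + (∂f/∂y) dy + (∂f/∂z) dz. The components of the vector representation are exactly the entries of grad f in Cartesian coordinates:
  ∂f/∂x = 2*y^2
  ∂f/∂y = 4*x*y - 2*y*z + 2*z^2
  ∂f/∂z = y*(-y + 4*z).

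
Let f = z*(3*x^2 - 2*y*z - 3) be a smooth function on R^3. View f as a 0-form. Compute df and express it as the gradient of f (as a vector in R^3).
df = (6*x*z) dx + (-2*z^2) dy + (3*x^2 - 4*y*z - 3) dz; grad f = (6*x*z, -2*z^2, 3*x^2 - 4*y*z - 3)

For a 0-form f, d f = (∂f/∂x) dx + (∂f/∂y) dy + (∂f/∂z) dz. The components of the vector representation are exactly the entries of grad f in Cartesian coordinates:
  ∂f/∂x = 6*x*z
  ∂f/∂y = -2*z^2
  ∂f/∂z = 3*x^2 - 4*y*z - 3.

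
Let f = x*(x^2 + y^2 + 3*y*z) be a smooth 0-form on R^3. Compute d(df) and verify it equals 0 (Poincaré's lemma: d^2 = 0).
d(df) = 0

Step 1: df = sum_i (∂f/∂x_i) dx_i = (3*x^2 + y^2 + 3*y*z) dx + (x*(2*y + 3*z)) dy + (3*x*y) dz.
Step 2: Apply d again. Using the 1-form formula, the coefficient of dx ∧ dy in d(df) is ∂^2 f/∂x ∂y - ∂^2 f/∂y ∂x = (2*y + 3*z) - (2*y + 3*z) = 0 (equality of mixed partials for smooth f).
Similarly for dx ∧ dz and dy ∧ dz — all coefficients vanish. So d(df) = 0.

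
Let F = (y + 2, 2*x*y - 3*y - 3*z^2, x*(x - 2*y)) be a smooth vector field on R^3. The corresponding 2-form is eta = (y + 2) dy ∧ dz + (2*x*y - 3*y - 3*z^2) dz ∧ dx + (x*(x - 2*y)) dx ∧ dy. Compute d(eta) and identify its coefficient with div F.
d(eta) = (2*x - 3) dx ∧ dy ∧ dz; div F = 2*x - 3

For a 2-form in R^3 of the form above, applying d gives a 3-form with coefficient ∂P/∂x + ∂Q/∂y + ∂R/∂z:
  ∂P/∂x = 0
  ∂Q/∂y = 2*x - 3
  ∂R/∂z = 0
Sum = 2*x - 3, which is exactly div F.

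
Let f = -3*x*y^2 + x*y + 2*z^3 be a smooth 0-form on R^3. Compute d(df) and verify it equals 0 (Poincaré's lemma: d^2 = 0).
d(df) = 0

Step 1: df = sum_i (∂f/∂x_i) dx_i = (y*(1 - 3*y)) dx + (x*(1 - 6*y)) dy + (6*z^2) dz.
Step 2: Apply d again. Using the 1-form formula, the coefficient of dx ∧ dy in d(df) is ∂^2 f/∂x ∂y - ∂^2 f/∂y ∂x = (1 - 6*y) - (1 - 6*y) = 0 (equality of mixed partials for smooth f).
Similarly for dx ∧ dz and dy ∧ dz — all coefficients vanish. So d(df) = 0.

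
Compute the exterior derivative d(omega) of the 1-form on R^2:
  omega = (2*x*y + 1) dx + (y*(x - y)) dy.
d(omega) = (-2*x + y) dx ∧ dy

For a 1-form omega = sum_i f_i dx_i, the exterior derivative is
  d(omega) = sum_{i < j} (∂f_j/∂x_i - ∂f_i/∂x_j) dx_i ∧ dx_j.
  coefficient of dx ∧ dy: ∂f_2/∂x - ∂f_1/∂y = ∂(y*(x - y))/∂x - ∂(2*x*y + 1)/∂y = -2*x + y
Assembling: d(omega) = (-2*x + y) dx ∧ dy.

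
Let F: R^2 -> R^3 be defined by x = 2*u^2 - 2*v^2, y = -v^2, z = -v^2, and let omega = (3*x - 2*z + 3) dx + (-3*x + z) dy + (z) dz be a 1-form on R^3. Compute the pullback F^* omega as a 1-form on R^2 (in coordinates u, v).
F^* omega = (4*u*(6*u^2 - 4*v^2 + 3)) du + (4*v*(-3*u^2 + 2*v^2 - 3)) dv

Using F^*(f dg) = (f ∘ F) d(g ∘ F), substitute each coordinate x_i by F_i(u, v) in f_i, and replace dx_i by d F_i = (∂F_i/∂u) du + (∂F_i/∂v) dv.
  For the x component: f_1(F) = 6*u^2 - 4*v^2 + 3; d F_1 = (4*u) du + (-4*v) dv
  For the y component: f_2(F) = -6*u^2 + 5*v^2; d F_2 = (0) du + (-2*v) dv
  For the z component: f_3(F) = -v^2; d F_3 = (0) du + (-2*v) dv
Combining and collecting du, dv coefficients:
  coeff of du: 4*u*(6*u^2 - 4*v^2 + 3)
  coeff of dv: 4*v*(-3*u^2 + 2*v^2 - 3)
F^* omega = (4*u*(6*u^2 - 4*v^2 + 3)) du + (4*v*(-3*u^2 + 2*v^2 - 3)) dv.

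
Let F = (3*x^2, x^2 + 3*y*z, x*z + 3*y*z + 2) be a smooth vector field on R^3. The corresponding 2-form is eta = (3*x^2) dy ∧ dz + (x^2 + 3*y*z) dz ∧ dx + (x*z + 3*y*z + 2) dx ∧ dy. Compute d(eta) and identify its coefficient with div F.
d(eta) = (7*x + 3*y + 3*z) dx ∧ dy ∧ dz; div F = 7*x + 3*y + 3*z

For a 2-form in R^3 of the form above, applying d gives a 3-form with coefficient ∂P/∂x + ∂Q/∂y + ∂R/∂z:
  ∂P/∂x = 6*x
  ∂Q/∂y = 3*z
  ∂R/∂z = x + 3*y
Sum = 7*x + 3*y + 3*z, which is exactly div F.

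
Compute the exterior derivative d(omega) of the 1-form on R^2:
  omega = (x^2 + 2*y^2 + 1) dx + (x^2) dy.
d(omega) = (2*x - 4*y) dx ∧ dy

For a 1-form omega = sum_i f_i dx_i, the exterior derivative is
  d(omega) = sum_{i < j} (∂f_j/∂x_i - ∂f_i/∂x_j) dx_i ∧ dx_j.
  coefficient of dx ∧ dy: ∂f_2/∂x - ∂f_1/∂y = ∂(x^2)/∂x - ∂(x^2 + 2*y^2 + 1)/∂y = 2*x - 4*y
Assembling: d(omega) = (2*x - 4*y) dx ∧ dy.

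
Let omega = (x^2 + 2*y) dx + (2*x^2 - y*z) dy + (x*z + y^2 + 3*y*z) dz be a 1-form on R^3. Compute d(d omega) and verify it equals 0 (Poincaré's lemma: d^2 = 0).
d(d omega) = 0

Step 1: d omega = sum_{i<j} (∂f_j/∂x_i - ∂f_i/∂x_j) dx_i ∧ dx_j:
  coeff of dx ∧ dy: 4*x - 2
  coeff of dx ∧ dz: z
  coeff of dy ∧ dz: 3*y + 3*z
Step 2: Apply d again to each 2-form coefficient. The only possible 3-form in R^3 is dx ∧ dy ∧ dz, with coefficient
  ∂(coeff of dy∧dz)/∂x - ∂(coeff of dx∧dz)/∂y + ∂(coeff of dx∧dy)/∂z
  = ∂/∂x (3*y + 3*z) - ∂/∂y (z) + ∂/∂z (4*x - 2).
Each of these terms simplifies to sums of mixed partials that cancel in pairs. The result is 0 (by equality of mixed partials for smooth functions — Schwarz / Clairaut).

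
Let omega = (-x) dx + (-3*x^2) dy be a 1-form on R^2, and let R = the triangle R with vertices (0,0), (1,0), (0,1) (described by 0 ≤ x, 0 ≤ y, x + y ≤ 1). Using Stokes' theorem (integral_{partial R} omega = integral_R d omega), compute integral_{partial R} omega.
integral_(partial R) omega = -1

Stokes: integral_partial_R omega = integral_R d omega with d omega = (∂Q/∂x - ∂P/∂y) dx ∧ dy.
  ∂Q/∂x = -6*x
  ∂P/∂y = 0
  integrand = ∂Q/∂x - ∂P/∂y = -6*x.
Integrating over R: integral_0^1 integral_0^{1-x} (-6*x) dy dx = -1.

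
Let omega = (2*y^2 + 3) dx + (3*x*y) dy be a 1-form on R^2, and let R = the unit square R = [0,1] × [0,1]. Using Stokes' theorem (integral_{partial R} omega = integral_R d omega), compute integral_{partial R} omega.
integral_(partial R) omega = -1/2

Stokes: integral_partial_R omega = integral_R d omega with d omega = (∂Q/∂x - ∂P/∂y) dx ∧ dy.
  ∂Q/∂x = 3*y
  ∂P/∂y = 4*y
  integrand = ∂Q/∂x - ∂P/∂y = -y.
Integrating over R: integral_0^1 integral_0^1 (-y) dx dy = -1/2.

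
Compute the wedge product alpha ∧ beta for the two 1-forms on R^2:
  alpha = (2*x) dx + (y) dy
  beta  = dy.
alpha ∧ beta = (2*x) dx ∧ dy

Distribute the wedge, using dx_i ∧ dx_j = -dx_j ∧ dx_i and dx_i ∧ dx_i = 0. For each pair (i, j) with i < j, the coefficient of dx_i ∧ dx_j in alpha ∧ beta is (alpha_i * beta_j - alpha_j * beta_i). Collecting: alpha ∧ beta = (2*x) dx ∧ dy.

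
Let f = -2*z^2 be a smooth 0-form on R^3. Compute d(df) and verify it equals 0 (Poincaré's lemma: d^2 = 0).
d(df) = 0

Step 1: df = sum_i (∂f/∂x_i) dx_i = (0) dx + (0) dy + (-4*z) dz.
Step 2: Apply d again. Using the 1-form formula, the coefficient of dx ∧ dy in d(df) is ∂^2 f/∂x ∂y - ∂^2 f/∂y ∂x = (0) - (0) = 0 (equality of mixed partials for smooth f).
Similarly for dx ∧ dz and dy ∧ dz — all coefficients vanish. So d(df) = 0.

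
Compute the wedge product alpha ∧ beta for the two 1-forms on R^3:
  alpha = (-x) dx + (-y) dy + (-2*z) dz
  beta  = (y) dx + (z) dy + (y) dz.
alpha ∧ beta = (-x*z + y^2) dx ∧ dy + (y*(-x + 2*z)) dx ∧ dz + (-y^2 + 2*z^2) dy ∧ dz

Distribute the wedge, using dx_i ∧ dx_j = -dx_j ∧ dx_i and dx_i ∧ dx_i = 0. For each pair (i, j) with i < j, the coefficient of dx_i ∧ dx_j in alpha ∧ beta is (alpha_i * beta_j - alpha_j * beta_i). Collecting: alpha ∧ beta = (-x*z + y^2) dx ∧ dy + (y*(-x + 2*z)) dx ∧ dz + (-y^2 + 2*z^2) dy ∧ dz.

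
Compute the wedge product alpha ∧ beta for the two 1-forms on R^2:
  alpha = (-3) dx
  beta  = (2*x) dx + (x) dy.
alpha ∧ beta = (-3*x) dx ∧ dy

Distribute the wedge, using dx_i ∧ dx_j = -dx_j ∧ dx_i and dx_i ∧ dx_i = 0. For each pair (i, j) with i < j, the coefficient of dx_i ∧ dx_j in alpha ∧ beta is (alpha_i * beta_j - alpha_j * beta_i). Collecting: alpha ∧ beta = (-3*x) dx ∧ dy.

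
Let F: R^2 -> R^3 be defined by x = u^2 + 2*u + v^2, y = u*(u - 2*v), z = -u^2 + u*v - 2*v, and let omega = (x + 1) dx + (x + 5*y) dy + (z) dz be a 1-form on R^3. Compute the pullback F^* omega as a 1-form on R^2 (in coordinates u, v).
F^* omega = (16*u^3 - 35*u^2*v + 10*u^2 + 25*u*v^2 + 6*u - 2*v^3 + 2) du + (-13*u^3 + 23*u^2*v - 2*u^2 - 2*u*v^2 + 2*v^3 + 6*v) dv

Using F^*(f dg) = (f ∘ F) d(g ∘ F), substitute each coordinate x_i by F_i(u, v) in f_i, and replace dx_i by d F_i = (∂F_i/∂u) du + (∂F_i/∂v) dv.
  For the x component: f_1(F) = u^2 + 2*u + v^2 + 1; d F_1 = (2*u + 2) du + (2*v) dv
  For the y component: f_2(F) = 6*u^2 - 10*u*v + 2*u + v^2; d F_2 = (2*u - 2*v) du + (-2*u) dv
  For the z component: f_3(F) = -u^2 + u*v - 2*v; d F_3 = (-2*u + v) du + (u - 2) dv
Combining and collecting du, dv coefficients:
  coeff of du: 16*u^3 - 35*u^2*v + 10*u^2 + 25*u*v^2 + 6*u - 2*v^3 + 2
  coeff of dv: -13*u^3 + 23*u^2*v - 2*u^2 - 2*u*v^2 + 2*v^3 + 6*v
F^* omega = (16*u^3 - 35*u^2*v + 10*u^2 + 25*u*v^2 + 6*u - 2*v^3 + 2) du + (-13*u^3 + 23*u^2*v - 2*u^2 - 2*u*v^2 + 2*v^3 + 6*v) dv.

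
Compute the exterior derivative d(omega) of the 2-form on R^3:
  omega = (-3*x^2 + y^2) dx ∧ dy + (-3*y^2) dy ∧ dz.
d(omega) = 0

For a 2-form omega = sum_{i<j} g_{ij} dx_i ∧ dx_j, the exterior derivative is
  d(omega) = sum_{i<j} d(g_{ij}) ∧ dx_i ∧ dx_j = sum_{i<j, k} (∂g_{ij}/∂x_k) dx_k ∧ dx_i ∧ dx_j.
Expand each term, using dx_k ∧ dx_i ∧ dx_j = sgn(permutation) dx_{(a)} ∧ dx_{(b)} ∧ dx_{(c)} with (a < b < c) sorted:

Collecting like 3-forms: d(omega) = 0.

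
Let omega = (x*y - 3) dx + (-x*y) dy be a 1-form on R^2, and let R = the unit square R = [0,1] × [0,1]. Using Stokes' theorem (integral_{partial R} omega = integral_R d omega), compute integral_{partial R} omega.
integral_(partial R) omega = -1

Stokes: integral_partial_R omega = integral_R d omega with d omega = (∂Q/∂x - ∂P/∂y) dx ∧ dy.
  ∂Q/∂x = -y
  ∂P/∂y = x
  integrand = ∂Q/∂x - ∂P/∂y = -x - y.
Integrating over R: integral_0^1 integral_0^1 (-x - y) dx dy = -1.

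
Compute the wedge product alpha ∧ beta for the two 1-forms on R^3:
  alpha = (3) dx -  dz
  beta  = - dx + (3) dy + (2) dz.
alpha ∧ beta = (9) dx ∧ dy + (5) dx ∧ dz + (3) dy ∧ dz

Distribute the wedge, using dx_i ∧ dx_j = -dx_j ∧ dx_i and dx_i ∧ dx_i = 0. For each pair (i, j) with i < j, the coefficient of dx_i ∧ dx_j in alpha ∧ beta is (alpha_i * beta_j - alpha_j * beta_i). Collecting: alpha ∧ beta = (9) dx ∧ dy + (5) dx ∧ dz + (3) dy ∧ dz.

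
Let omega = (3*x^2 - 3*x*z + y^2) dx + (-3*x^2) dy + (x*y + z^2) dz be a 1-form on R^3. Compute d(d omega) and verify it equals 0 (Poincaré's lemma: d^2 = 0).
d(d omega) = 0

Step 1: d omega = sum_{i<j} (∂f_j/∂x_i - ∂f_i/∂x_j) dx_i ∧ dx_j:
  coeff of dx ∧ dy: -6*x - 2*y
  coeff of dx ∧ dz: 3*x + y
  coeff of dy ∧ dz: x
Step 2: Apply d again to each 2-form coefficient. The only possible 3-form in R^3 is dx ∧ dy ∧ dz, with coefficient
  ∂(coeff of dy∧dz)/∂x - ∂(coeff of dx∧dz)/∂y + ∂(coeff of dx∧dy)/∂z
  = ∂/∂x (x) - ∂/∂y (3*x + y) + ∂/∂z (-6*x - 2*y).
Each of these terms simplifies to sums of mixed partials that cancel in pairs. The result is 0 (by equality of mixed partials for smooth functions — Schwarz / Clairaut).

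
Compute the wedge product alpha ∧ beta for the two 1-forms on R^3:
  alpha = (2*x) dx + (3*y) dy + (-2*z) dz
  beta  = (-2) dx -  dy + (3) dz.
alpha ∧ beta = (-2*x + 6*y) dx ∧ dy + (6*x - 4*z) dx ∧ dz + (9*y - 2*z) dy ∧ dz

Distribute the wedge, using dx_i ∧ dx_j = -dx_j ∧ dx_i and dx_i ∧ dx_i = 0. For each pair (i, j) with i < j, the coefficient of dx_i ∧ dx_j in alpha ∧ beta is (alpha_i * beta_j - alpha_j * beta_i). Collecting: alpha ∧ beta = (-2*x + 6*y) dx ∧ dy + (6*x - 4*z) dx ∧ dz + (9*y - 2*z) dy ∧ dz.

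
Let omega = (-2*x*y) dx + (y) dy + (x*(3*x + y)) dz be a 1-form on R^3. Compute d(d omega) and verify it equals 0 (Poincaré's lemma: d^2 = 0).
d(d omega) = 0

Step 1: d omega = sum_{i<j} (∂f_j/∂x_i - ∂f_i/∂x_j) dx_i ∧ dx_j:
  coeff of dx ∧ dy: 2*x
  coeff of dx ∧ dz: 6*x + y
  coeff of dy ∧ dz: x
Step 2: Apply d again to each 2-form coefficient. The only possible 3-form in R^3 is dx ∧ dy ∧ dz, with coefficient
  ∂(coeff of dy∧dz)/∂x - ∂(coeff of dx∧dz)/∂y + ∂(coeff of dx∧dy)/∂z
  = ∂/∂x (x) - ∂/∂y (6*x + y) + ∂/∂z (2*x).
Each of these terms simplifies to sums of mixed partials that cancel in pairs. The result is 0 (by equality of mixed partials for smooth functions — Schwarz / Clairaut).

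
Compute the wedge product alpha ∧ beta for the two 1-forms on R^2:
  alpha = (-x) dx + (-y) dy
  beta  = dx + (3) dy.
alpha ∧ beta = (-3*x + y) dx ∧ dy

Distribute the wedge, using dx_i ∧ dx_j = -dx_j ∧ dx_i and dx_i ∧ dx_i = 0. For each pair (i, j) with i < j, the coefficient of dx_i ∧ dx_j in alpha ∧ beta is (alpha_i * beta_j - alpha_j * beta_i). Collecting: alpha ∧ beta = (-3*x + y) dx ∧ dy.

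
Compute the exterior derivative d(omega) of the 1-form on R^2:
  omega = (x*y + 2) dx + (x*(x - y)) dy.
d(omega) = (x - y) dx ∧ dy

For a 1-form omega = sum_i f_i dx_i, the exterior derivative is
  d(omega) = sum_{i < j} (∂f_j/∂x_i - ∂f_i/∂x_j) dx_i ∧ dx_j.
  coefficient of dx ∧ dy: ∂f_2/∂x - ∂f_1/∂y = ∂(x*(x - y))/∂x - ∂(x*y + 2)/∂y = x - y
Assembling: d(omega) = (x - y) dx ∧ dy.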